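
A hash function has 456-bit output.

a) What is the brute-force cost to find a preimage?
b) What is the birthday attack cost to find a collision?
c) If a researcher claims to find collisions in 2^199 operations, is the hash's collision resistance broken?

Step 1: Preimage resistance requires brute-force of 2^456 operations.
Step 2: Collision resistance (birthday bound) = 2^(456/2) = 2^228.
Step 3: The claimed attack costs 2^199 operations.
Step 4: Since 2^199 < 2^228, the claimed attack beats the generic birthday bound, so collision resistance is broken.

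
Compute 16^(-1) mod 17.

Step 1: We need x such that 16 * x = 1 (mod 17).
Step 2: Using the extended Euclidean algorithm or trial:
  16 * 16 = 256 = 15 * 17 + 1.
Step 3: Since 256 mod 17 = 1, the inverse is x = 16.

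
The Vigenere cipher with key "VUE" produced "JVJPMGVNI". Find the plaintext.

Step 1: Extend key: VUEVUEVUE
Step 2: Decrypt each letter (c - k) mod 26:
  J(9) - V(21) = (9-21) mod 26 = 14 = O
  V(21) - U(20) = (21-20) mod 26 = 1 = B
  J(9) - E(4) = (9-4) mod 26 = 5 = F
  P(15) - V(21) = (15-21) mod 26 = 20 = U
  M(12) - U(20) = (12-20) mod 26 = 18 = S
  G(6) - E(4) = (6-4) mod 26 = 2 = C
  V(21) - V(21) = (21-21) mod 26 = 0 = A
  N(13) - U(20) = (13-20) mod 26 = 19 = T
  I(8) - E(4) = (8-4) mod 26 = 4 = E
Plaintext: OBFUSCATE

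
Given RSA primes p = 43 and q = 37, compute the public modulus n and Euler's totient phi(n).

Step 1: n = p * q = 43 * 37 = 1591.
Step 2: phi(n) = (p-1)(q-1) = 42 * 36 = 1512.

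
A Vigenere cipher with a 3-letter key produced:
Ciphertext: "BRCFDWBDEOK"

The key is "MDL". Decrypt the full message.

Step 1: Key 'MDL' has length 3. Extended key: MDLMDLMDLMD
Step 2: Decrypt each position:
  B(1) - M(12) = 15 = P
  R(17) - D(3) = 14 = O
  C(2) - L(11) = 17 = R
  F(5) - M(12) = 19 = T
  D(3) - D(3) = 0 = A
  W(22) - L(11) = 11 = L
  B(1) - M(12) = 15 = P
  D(3) - D(3) = 0 = A
  E(4) - L(11) = 19 = T
  O(14) - M(12) = 2 = C
  K(10) - D(3) = 7 = H
Plaintext: PORTALPATCH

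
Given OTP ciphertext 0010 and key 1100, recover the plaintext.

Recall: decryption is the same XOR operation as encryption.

Step 1: XOR ciphertext with key:
  Ciphertext: 0010
  Key:        1100
  XOR:        1110
Step 2: Plaintext = 1110 = 14 in decimal.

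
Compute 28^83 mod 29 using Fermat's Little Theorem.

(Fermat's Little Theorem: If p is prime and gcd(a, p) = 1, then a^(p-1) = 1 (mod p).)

Step 1: Since 29 is prime, by Fermat's Little Theorem: 28^28 = 1 (mod 29).
Step 2: Reduce exponent: 83 mod 28 = 27.
Step 3: So 28^83 = 28^27 (mod 29).
Step 4: 28^27 mod 29 = 28.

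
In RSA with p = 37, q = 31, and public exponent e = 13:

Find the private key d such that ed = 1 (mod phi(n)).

Step 1: n = 37 * 31 = 1147.
Step 2: phi(n) = 36 * 30 = 1080.
Step 3: Find d such that 13 * d = 1 (mod 1080).
Step 4: d = 13^(-1) mod 1080 = 997.
Verification: 13 * 997 = 12961 = 12 * 1080 + 1.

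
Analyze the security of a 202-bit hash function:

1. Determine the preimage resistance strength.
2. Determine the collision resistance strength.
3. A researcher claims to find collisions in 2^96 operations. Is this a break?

Step 1: Preimage resistance requires brute-force of 2^202 operations.
Step 2: Collision resistance (birthday bound) = 2^(202/2) = 2^101.
Step 3: The claimed attack costs 2^96 operations.
Step 4: Since 2^96 < 2^101, the claimed attack beats the generic birthday bound, so collision resistance is broken.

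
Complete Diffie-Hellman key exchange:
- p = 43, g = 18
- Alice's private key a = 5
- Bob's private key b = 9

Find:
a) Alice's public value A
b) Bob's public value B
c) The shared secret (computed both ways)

Step 1: A = g^a mod p = 18^5 mod 43 = 19.
Step 2: B = g^b mod p = 18^9 mod 43 = 32.
Step 3: Alice computes s = B^a mod p = 32^5 mod 43 = 27.
Step 4: Bob computes s = A^b mod p = 19^9 mod 43 = 27.
Both sides agree: shared secret = 27.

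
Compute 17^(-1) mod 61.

Step 1: We need x such that 17 * x = 1 (mod 61).
Step 2: Using the extended Euclidean algorithm or trial:
  17 * 18 = 306 = 5 * 61 + 1.
Step 3: Since 306 mod 61 = 1, the inverse is x = 18.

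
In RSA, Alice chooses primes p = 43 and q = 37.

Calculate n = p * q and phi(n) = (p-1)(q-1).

Step 1: n = p * q = 43 * 37 = 1591.
Step 2: phi(n) = (p-1)(q-1) = 42 * 36 = 1512.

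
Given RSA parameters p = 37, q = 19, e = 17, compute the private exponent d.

Step 1: n = 37 * 19 = 703.
Step 2: phi(n) = 36 * 18 = 648.
Step 3: Find d such that 17 * d = 1 (mod 648).
Step 4: d = 17^(-1) mod 648 = 305.
Verification: 17 * 305 = 5185 = 8 * 648 + 1.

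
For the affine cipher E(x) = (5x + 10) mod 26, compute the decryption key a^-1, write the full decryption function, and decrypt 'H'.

Step 1: Find a^-1, the modular inverse of 5 mod 26.
Step 2: We need 5 * a^-1 = 1 (mod 26).
Step 3: 5 * 21 = 105 = 4 * 26 + 1, so a^-1 = 21.
Step 4: D(y) = 21(y - 10) mod 26.
Step 5: Apply to 'H' (y = 7): D(7) = 21 * (7 - 10) mod 26 = 21 * -3 mod 26 = 15 -> 'P'.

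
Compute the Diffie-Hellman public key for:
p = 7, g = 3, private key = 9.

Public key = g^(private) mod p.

Step 1: A = g^a mod p = 3^9 mod 7.
  3^1 mod 7 = 3
  3^2 mod 7 = (3 * 3) mod 7 = 2
  3^3 mod 7 = (2 * 3) mod 7 = 6
  3^4 mod 7 = (6 * 3) mod 7 = 4
  3^5 mod 7 = (4 * 3) mod 7 = 5
  3^6 mod 7 = (5 * 3) mod 7 = 1
  3^7 mod 7 = (1 * 3) mod 7 = 3
  3^8 mod 7 = (3 * 3) mod 7 = 2
  3^9 mod 7 = (2 * 3) mod 7 = 6
Result: A = 6.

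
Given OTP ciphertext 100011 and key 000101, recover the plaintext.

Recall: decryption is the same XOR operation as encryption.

Step 1: XOR ciphertext with key:
  Ciphertext: 100011
  Key:        000101
  XOR:        100110
Step 2: Plaintext = 100110 = 38 in decimal.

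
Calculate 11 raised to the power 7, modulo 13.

Step 1: Compute 11^7 mod 13 step by step, reducing modulo 13 at each step.
  11^1 mod 13 = 11
  11^2 mod 13 = (11 * 11) mod 13 = 4
  11^3 mod 13 = (4 * 11) mod 13 = 5
  11^4 mod 13 = (5 * 11) mod 13 = 3
  11^5 mod 13 = (3 * 11) mod 13 = 7
  11^6 mod 13 = (7 * 11) mod 13 = 12
  11^7 mod 13 = (12 * 11) mod 13 = 2
Step 2: Result = 2.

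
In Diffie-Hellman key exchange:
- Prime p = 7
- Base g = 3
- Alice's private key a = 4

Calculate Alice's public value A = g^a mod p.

Step 1: A = g^a mod p = 3^4 mod 7.
  3^1 mod 7 = 3
  3^2 mod 7 = (3 * 3) mod 7 = 2
  3^3 mod 7 = (2 * 3) mod 7 = 6
  3^4 mod 7 = (6 * 3) mod 7 = 4
Result: A = 4.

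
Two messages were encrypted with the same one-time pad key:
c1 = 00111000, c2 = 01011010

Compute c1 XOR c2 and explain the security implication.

Step 1: c1 XOR c2 = (m1 XOR k) XOR (m2 XOR k).
Step 2: By XOR associativity/commutativity: = m1 XOR m2 XOR k XOR k = m1 XOR m2.
Step 3: 00111000 XOR 01011010 = 01100010 = 98.
Step 4: The key cancels out! An attacker learns m1 XOR m2 = 98, revealing the relationship between plaintexts.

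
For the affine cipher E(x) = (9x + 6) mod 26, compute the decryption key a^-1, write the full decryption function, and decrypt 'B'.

Step 1: Find a^-1, the modular inverse of 9 mod 26.
Step 2: We need 9 * a^-1 = 1 (mod 26).
Step 3: 9 * 3 = 27 = 1 * 26 + 1, so a^-1 = 3.
Step 4: D(y) = 3(y - 6) mod 26.
Step 5: Apply to 'B' (y = 1): D(1) = 3 * (1 - 6) mod 26 = 3 * -5 mod 26 = 11 -> 'L'.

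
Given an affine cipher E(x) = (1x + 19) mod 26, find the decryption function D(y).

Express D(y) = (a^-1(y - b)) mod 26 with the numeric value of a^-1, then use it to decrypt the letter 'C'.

Step 1: Find a^-1, the modular inverse of 1 mod 26.
Step 2: We need 1 * a^-1 = 1 (mod 26).
Step 3: 1 * 1 = 1 = 0 * 26 + 1, so a^-1 = 1.
Step 4: D(y) = 1(y - 19) mod 26.
Step 5: Apply to 'C' (y = 2): D(2) = 1 * (2 - 19) mod 26 = 1 * -17 mod 26 = 9 -> 'J'.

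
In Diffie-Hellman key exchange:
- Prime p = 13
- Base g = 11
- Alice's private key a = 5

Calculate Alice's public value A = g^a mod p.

Step 1: A = g^a mod p = 11^5 mod 13.
  11^1 mod 13 = 11
  11^2 mod 13 = (11 * 11) mod 13 = 4
  11^3 mod 13 = (4 * 11) mod 13 = 5
  11^4 mod 13 = (5 * 11) mod 13 = 3
  11^5 mod 13 = (3 * 11) mod 13 = 7
Result: A = 7.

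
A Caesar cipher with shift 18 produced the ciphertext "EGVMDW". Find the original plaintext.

Step 1: Reverse the shift by subtracting 18 from each letter position.
  E (position 4) -> position (4-18) mod 26 = 12 -> M
  G (position 6) -> position (6-18) mod 26 = 14 -> O
  V (position 21) -> position (21-18) mod 26 = 3 -> D
  M (position 12) -> position (12-18) mod 26 = 20 -> U
  D (position 3) -> position (3-18) mod 26 = 11 -> L
  W (position 22) -> position (22-18) mod 26 = 4 -> E
Decrypted message: MODULE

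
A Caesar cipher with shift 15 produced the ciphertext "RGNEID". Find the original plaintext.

Step 1: Reverse the shift by subtracting 15 from each letter position.
  R (position 17) -> position (17-15) mod 26 = 2 -> C
  G (position 6) -> position (6-15) mod 26 = 17 -> R
  N (position 13) -> position (13-15) mod 26 = 24 -> Y
  E (position 4) -> position (4-15) mod 26 = 15 -> P
  I (position 8) -> position (8-15) mod 26 = 19 -> T
  D (position 3) -> position (3-15) mod 26 = 14 -> O
Decrypted message: CRYPTO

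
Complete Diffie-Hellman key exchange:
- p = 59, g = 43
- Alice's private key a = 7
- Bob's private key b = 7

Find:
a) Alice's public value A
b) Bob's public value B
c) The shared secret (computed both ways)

Step 1: A = g^a mod p = 43^7 mod 59 = 30.
Step 2: B = g^b mod p = 43^7 mod 59 = 30.
Step 3: Alice computes s = B^a mod p = 30^7 mod 59 = 6.
Step 4: Bob computes s = A^b mod p = 30^7 mod 59 = 6.
Both sides agree: shared secret = 6.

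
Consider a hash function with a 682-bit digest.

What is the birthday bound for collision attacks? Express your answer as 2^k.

Step 1: The birthday paradox gives collision probability ~50% after sqrt(2^n) = 2^(n/2) hashes.
Step 2: For 682-bit output: 2^(682/2) = 2^341.
Step 3: Approximately 2^341 hash computations needed.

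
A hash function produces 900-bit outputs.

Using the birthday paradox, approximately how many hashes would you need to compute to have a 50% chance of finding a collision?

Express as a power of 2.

Step 1: The birthday paradox gives collision probability ~50% after sqrt(2^n) = 2^(n/2) hashes.
Step 2: For 900-bit output: 2^(900/2) = 2^450.
Step 3: Approximately 2^450 hash computations needed.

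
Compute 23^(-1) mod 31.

Step 1: We need x such that 23 * x = 1 (mod 31).
Step 2: Using the extended Euclidean algorithm or trial:
  23 * 27 = 621 = 20 * 31 + 1.
Step 3: Since 621 mod 31 = 1, the inverse is x = 27.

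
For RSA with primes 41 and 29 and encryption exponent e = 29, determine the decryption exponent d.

Step 1: n = 41 * 29 = 1189.
Step 2: phi(n) = 40 * 28 = 1120.
Step 3: Find d such that 29 * d = 1 (mod 1120).
Step 4: d = 29^(-1) mod 1120 = 309.
Verification: 29 * 309 = 8961 = 8 * 1120 + 1.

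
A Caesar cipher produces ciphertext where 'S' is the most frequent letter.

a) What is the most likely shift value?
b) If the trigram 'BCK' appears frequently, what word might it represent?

Step 1: In English, 'E' is the most frequent letter (12.7%).
Step 2: The most frequent ciphertext letter is 'S' (position 18).
Step 3: Shift = (18 - 4) mod 26 = 14.
Step 4: Decrypt 'BCK' by shifting back 14:
  B -> N
  C -> O
  K -> W
Step 5: 'BCK' decrypts to 'NOW'.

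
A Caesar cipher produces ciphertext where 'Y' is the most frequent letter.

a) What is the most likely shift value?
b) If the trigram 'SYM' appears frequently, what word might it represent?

Step 1: In English, 'E' is the most frequent letter (12.7%).
Step 2: The most frequent ciphertext letter is 'Y' (position 24).
Step 3: Shift = (24 - 4) mod 26 = 20.
Step 4: Decrypt 'SYM' by shifting back 20:
  S -> Y
  Y -> E
  M -> S
Step 5: 'SYM' decrypts to 'YES'.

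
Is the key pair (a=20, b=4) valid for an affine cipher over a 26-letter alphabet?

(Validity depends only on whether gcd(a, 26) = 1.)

Step 1: Compute gcd(20, 26).
Step 2: gcd(20, 26) = 2.
Since gcd = 2 != 1, 20 shares a common factor with 26, so it cannot be used.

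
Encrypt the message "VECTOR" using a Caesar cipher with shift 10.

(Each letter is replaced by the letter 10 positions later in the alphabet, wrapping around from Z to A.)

Step 1: For each letter, shift forward by 10 positions (mod 26).
  V (position 21) -> position (21+10) mod 26 = 5 -> F
  E (position 4) -> position (4+10) mod 26 = 14 -> O
  C (position 2) -> position (2+10) mod 26 = 12 -> M
  T (position 19) -> position (19+10) mod 26 = 3 -> D
  O (position 14) -> position (14+10) mod 26 = 24 -> Y
  R (position 17) -> position (17+10) mod 26 = 1 -> B
Result: FOMDYB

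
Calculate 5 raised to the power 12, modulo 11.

Step 1: Compute 5^12 mod 11 step by step, reducing modulo 11 at each step.
  5^1 mod 11 = 5
  5^2 mod 11 = (5 * 5) mod 11 = 3
  5^3 mod 11 = (3 * 5) mod 11 = 4
  5^4 mod 11 = (4 * 5) mod 11 = 9
  5^5 mod 11 = (9 * 5) mod 11 = 1
  5^6 mod 11 = (1 * 5) mod 11 = 5
  5^7 mod 11 = (5 * 5) mod 11 = 3
  5^8 mod 11 = (3 * 5) mod 11 = 4
  5^9 mod 11 = (4 * 5) mod 11 = 9
  5^10 mod 11 = (9 * 5) mod 11 = 1
  5^11 mod 11 = (1 * 5) mod 11 = 5
  5^12 mod 11 = (5 * 5) mod 11 = 3
Step 2: Result = 3.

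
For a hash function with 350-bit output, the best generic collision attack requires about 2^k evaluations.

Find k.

Step 1: The hash has a 350-bit output.
Step 2: Collision resistance means it should be infeasible to find any x != y with h(x) = h(y).
By the birthday bound, a generic collision search succeeds after about sqrt(2^350) = 2^(350/2) = 2^175 evaluations.
Step 3: Security level = 175 bits.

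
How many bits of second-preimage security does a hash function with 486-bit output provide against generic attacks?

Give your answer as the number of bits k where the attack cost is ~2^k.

Step 1: The hash has a 486-bit output.
Step 2: Second-preimage resistance means: given a specific input x, it should be infeasible to find a different y with h(y) = h(x).
With a 486-bit output, a generic search for a second preimage costs about 2^486 evaluations (each trial matches the fixed target with probability 2^-486).
Step 3: Security level = 486 bits.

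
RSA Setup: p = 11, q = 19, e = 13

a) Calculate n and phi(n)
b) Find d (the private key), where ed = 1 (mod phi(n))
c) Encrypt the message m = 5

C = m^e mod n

Step 1: n = 11 * 19 = 209.
Step 2: phi(n) = (11-1)(19-1) = 10 * 18 = 180.
Step 3: Find d = 13^(-1) mod 180 = 97.
  Verify: 13 * 97 = 1261 = 1 (mod 180).
Step 4: C = 5^13 mod 209 = 169.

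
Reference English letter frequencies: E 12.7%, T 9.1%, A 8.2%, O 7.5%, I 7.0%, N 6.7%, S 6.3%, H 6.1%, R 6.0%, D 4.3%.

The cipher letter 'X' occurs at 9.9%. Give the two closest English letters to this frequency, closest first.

Step 1: Observed frequency of 'X' is 9.9%.
Step 2: Compute distances to each reference frequency and sort:
  T (9.1%): difference = 0.8% <-- BEST
  A (8.2%): difference = 1.7% <-- RUNNER-UP
  O (7.5%): difference = 2.4%
  E (12.7%): difference = 2.8%
  I (7.0%): difference = 2.9%
Step 3: Most likely is 'T' (9.1%, diff 0.8%); second most likely is 'A' (8.2%, diff 1.7%).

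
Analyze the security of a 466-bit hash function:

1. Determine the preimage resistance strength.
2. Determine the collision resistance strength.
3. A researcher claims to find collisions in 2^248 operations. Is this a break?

Step 1: Preimage resistance requires brute-force of 2^466 operations.
Step 2: Collision resistance (birthday bound) = 2^(466/2) = 2^233.
Step 3: The claimed attack costs 2^248 operations.
Step 4: Since 2^248 >= 2^233, the claimed attack is no faster than the generic birthday attack, so this does not break collision resistance.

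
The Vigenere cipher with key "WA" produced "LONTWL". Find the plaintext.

Step 1: Extend key: WAWAWA
Step 2: Decrypt each letter (c - k) mod 26:
  L(11) - W(22) = (11-22) mod 26 = 15 = P
  O(14) - A(0) = (14-0) mod 26 = 14 = O
  N(13) - W(22) = (13-22) mod 26 = 17 = R
  T(19) - A(0) = (19-0) mod 26 = 19 = T
  W(22) - W(22) = (22-22) mod 26 = 0 = A
  L(11) - A(0) = (11-0) mod 26 = 11 = L
Plaintext: PORTAL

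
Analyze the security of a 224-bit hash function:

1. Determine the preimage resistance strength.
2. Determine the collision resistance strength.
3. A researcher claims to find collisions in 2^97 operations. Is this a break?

Step 1: Preimage resistance requires brute-force of 2^224 operations.
Step 2: Collision resistance (birthday bound) = 2^(224/2) = 2^112.
Step 3: The claimed attack costs 2^97 operations.
Step 4: Since 2^97 < 2^112, the claimed attack beats the generic birthday bound, so collision resistance is broken.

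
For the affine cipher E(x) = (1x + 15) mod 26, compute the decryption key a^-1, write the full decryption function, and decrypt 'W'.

Step 1: Find a^-1, the modular inverse of 1 mod 26.
Step 2: We need 1 * a^-1 = 1 (mod 26).
Step 3: 1 * 1 = 1 = 0 * 26 + 1, so a^-1 = 1.
Step 4: D(y) = 1(y - 15) mod 26.
Step 5: Apply to 'W' (y = 22): D(22) = 1 * (22 - 15) mod 26 = 1 * 7 mod 26 = 7 -> 'H'.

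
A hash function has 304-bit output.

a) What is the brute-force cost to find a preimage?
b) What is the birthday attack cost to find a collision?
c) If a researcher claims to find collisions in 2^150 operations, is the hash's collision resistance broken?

Step 1: Preimage resistance requires brute-force of 2^304 operations.
Step 2: Collision resistance (birthday bound) = 2^(304/2) = 2^152.
Step 3: The claimed attack costs 2^150 operations.
Step 4: Since 2^150 < 2^152, the claimed attack beats the generic birthday bound, so collision resistance is broken.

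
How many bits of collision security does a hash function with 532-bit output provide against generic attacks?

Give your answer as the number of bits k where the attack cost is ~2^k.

Step 1: The hash has a 532-bit output.
Step 2: Collision resistance means it should be infeasible to find any x != y with h(x) = h(y).
By the birthday bound, a generic collision search succeeds after about sqrt(2^532) = 2^(532/2) = 2^266 evaluations.
Step 3: Security level = 266 bits.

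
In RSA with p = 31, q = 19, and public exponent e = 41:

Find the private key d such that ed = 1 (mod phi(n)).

Step 1: n = 31 * 19 = 589.
Step 2: phi(n) = 30 * 18 = 540.
Step 3: Find d such that 41 * d = 1 (mod 540).
Step 4: d = 41^(-1) mod 540 = 461.
Verification: 41 * 461 = 18901 = 35 * 540 + 1.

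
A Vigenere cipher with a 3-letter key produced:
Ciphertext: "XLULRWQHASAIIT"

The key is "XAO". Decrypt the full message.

Step 1: Key 'XAO' has length 3. Extended key: XAOXAOXAOXAOXA
Step 2: Decrypt each position:
  X(23) - X(23) = 0 = A
  L(11) - A(0) = 11 = L
  U(20) - O(14) = 6 = G
  L(11) - X(23) = 14 = O
  R(17) - A(0) = 17 = R
  W(22) - O(14) = 8 = I
  Q(16) - X(23) = 19 = T
  H(7) - A(0) = 7 = H
  A(0) - O(14) = 12 = M
  S(18) - X(23) = 21 = V
  A(0) - A(0) = 0 = A
  I(8) - O(14) = 20 = U
  I(8) - X(23) = 11 = L
  T(19) - A(0) = 19 = T
Plaintext: ALGORITHMVAULT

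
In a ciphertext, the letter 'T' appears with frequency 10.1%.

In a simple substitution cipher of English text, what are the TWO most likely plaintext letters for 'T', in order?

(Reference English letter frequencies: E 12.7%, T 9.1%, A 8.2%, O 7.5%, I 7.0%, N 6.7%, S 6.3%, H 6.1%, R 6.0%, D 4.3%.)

Step 1: Observed frequency of 'T' is 10.1%.
Step 2: Compute distances to each reference frequency and sort:
  T (9.1%): difference = 1.0% <-- BEST
  A (8.2%): difference = 1.9% <-- RUNNER-UP
  E (12.7%): difference = 2.6%
  O (7.5%): difference = 2.6%
  I (7.0%): difference = 3.1%
Step 3: Most likely is 'T' (9.1%, diff 1.0%); second most likely is 'A' (8.2%, diff 1.9%).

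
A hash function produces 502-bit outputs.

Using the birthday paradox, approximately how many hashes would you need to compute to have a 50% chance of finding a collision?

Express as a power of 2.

Step 1: The birthday paradox gives collision probability ~50% after sqrt(2^n) = 2^(n/2) hashes.
Step 2: For 502-bit output: 2^(502/2) = 2^251.
Step 3: Approximately 2^251 hash computations needed.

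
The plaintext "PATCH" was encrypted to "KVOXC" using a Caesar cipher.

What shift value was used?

Step 1: Compare first letters: P (position 15) -> K (position 10).
Step 2: Shift = (10 - 15) mod 26 = 21.
The shift value is 21.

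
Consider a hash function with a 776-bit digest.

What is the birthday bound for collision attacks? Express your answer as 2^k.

Step 1: The birthday paradox gives collision probability ~50% after sqrt(2^n) = 2^(n/2) hashes.
Step 2: For 776-bit output: 2^(776/2) = 2^388.
Step 3: Approximately 2^388 hash computations needed.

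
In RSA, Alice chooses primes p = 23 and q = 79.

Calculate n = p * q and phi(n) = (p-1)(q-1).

Step 1: n = p * q = 23 * 79 = 1817.
Step 2: phi(n) = (p-1)(q-1) = 22 * 78 = 1716.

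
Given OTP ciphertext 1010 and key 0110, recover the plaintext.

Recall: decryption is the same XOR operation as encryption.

Step 1: XOR ciphertext with key:
  Ciphertext: 1010
  Key:        0110
  XOR:        1100
Step 2: Plaintext = 1100 = 12 in decimal.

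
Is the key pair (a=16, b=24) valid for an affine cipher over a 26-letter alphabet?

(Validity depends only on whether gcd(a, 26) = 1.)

Step 1: Compute gcd(16, 26).
Step 2: gcd(16, 26) = 2.
Since gcd = 2 != 1, 16 shares a common factor with 26, so it cannot be used.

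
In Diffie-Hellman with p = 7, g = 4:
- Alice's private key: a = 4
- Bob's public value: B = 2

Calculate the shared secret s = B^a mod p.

Step 1: s = B^a mod p = 2^4 mod 7.
  2^1 mod 7 = 2
  2^2 mod 7 = (2 * 2) mod 7 = 4
  2^3 mod 7 = (4 * 2) mod 7 = 1
  2^4 mod 7 = (1 * 2) mod 7 = 2
Result: shared secret = 2.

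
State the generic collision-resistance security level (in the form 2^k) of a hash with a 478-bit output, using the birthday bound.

Step 1: The birthday paradox gives collision probability ~50% after sqrt(2^n) = 2^(n/2) hashes.
Step 2: For 478-bit output: 2^(478/2) = 2^239.
Step 3: Approximately 2^239 hash computations needed.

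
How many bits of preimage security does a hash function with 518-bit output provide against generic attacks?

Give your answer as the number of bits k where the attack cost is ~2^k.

Step 1: The hash has a 518-bit output.
Step 2: Preimage resistance means: given a digest h(x), it should be infeasible to find any input that hashes to it.
With a 518-bit output there are 2^518 possible digests, so a generic brute-force preimage search costs about 2^518 evaluations.
Step 3: Security level = 518 bits.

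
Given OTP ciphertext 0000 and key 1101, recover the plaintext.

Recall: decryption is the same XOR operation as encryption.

Step 1: XOR ciphertext with key:
  Ciphertext: 0000
  Key:        1101
  XOR:        1101
Step 2: Plaintext = 1101 = 13 in decimal.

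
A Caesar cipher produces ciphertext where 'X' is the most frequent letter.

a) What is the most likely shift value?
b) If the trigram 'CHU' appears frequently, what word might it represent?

Step 1: In English, 'E' is the most frequent letter (12.7%).
Step 2: The most frequent ciphertext letter is 'X' (position 23).
Step 3: Shift = (23 - 4) mod 26 = 19.
Step 4: Decrypt 'CHU' by shifting back 19:
  C -> J
  H -> O
  U -> B
Step 5: 'CHU' decrypts to 'JOB'.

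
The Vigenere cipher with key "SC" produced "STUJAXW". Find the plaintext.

Step 1: Extend key: SCSCSCS
Step 2: Decrypt each letter (c - k) mod 26:
  S(18) - S(18) = (18-18) mod 26 = 0 = A
  T(19) - C(2) = (19-2) mod 26 = 17 = R
  U(20) - S(18) = (20-18) mod 26 = 2 = C
  J(9) - C(2) = (9-2) mod 26 = 7 = H
  A(0) - S(18) = (0-18) mod 26 = 8 = I
  X(23) - C(2) = (23-2) mod 26 = 21 = V
  W(22) - S(18) = (22-18) mod 26 = 4 = E
Plaintext: ARCHIVE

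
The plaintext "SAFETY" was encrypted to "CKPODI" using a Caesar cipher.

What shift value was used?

Step 1: Compare first letters: S (position 18) -> C (position 2).
Step 2: Shift = (2 - 18) mod 26 = 10.
The shift value is 10.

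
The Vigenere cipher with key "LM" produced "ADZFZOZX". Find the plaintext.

Step 1: Extend key: LMLMLMLM
Step 2: Decrypt each letter (c - k) mod 26:
  A(0) - L(11) = (0-11) mod 26 = 15 = P
  D(3) - M(12) = (3-12) mod 26 = 17 = R
  Z(25) - L(11) = (25-11) mod 26 = 14 = O
  F(5) - M(12) = (5-12) mod 26 = 19 = T
  Z(25) - L(11) = (25-11) mod 26 = 14 = O
  O(14) - M(12) = (14-12) mod 26 = 2 = C
  Z(25) - L(11) = (25-11) mod 26 = 14 = O
  X(23) - M(12) = (23-12) mod 26 = 11 = L
Plaintext: PROTOCOL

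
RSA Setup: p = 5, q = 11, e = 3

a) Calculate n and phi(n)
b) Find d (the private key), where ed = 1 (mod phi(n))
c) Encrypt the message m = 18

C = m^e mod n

Step 1: n = 5 * 11 = 55.
Step 2: phi(n) = (5-1)(11-1) = 4 * 10 = 40.
Step 3: Find d = 3^(-1) mod 40 = 27.
  Verify: 3 * 27 = 81 = 1 (mod 40).
Step 4: C = 18^3 mod 55 = 2.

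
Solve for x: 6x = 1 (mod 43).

Step 1: We need x such that 6 * x = 1 (mod 43).
Step 2: Using the extended Euclidean algorithm or trial:
  6 * 36 = 216 = 5 * 43 + 1.
Step 3: Since 216 mod 43 = 1, the inverse is x = 36.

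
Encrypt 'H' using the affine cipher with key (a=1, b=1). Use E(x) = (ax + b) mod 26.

Step 1: Convert 'H' to number: x = 7.
Step 2: E(7) = (1 * 7 + 1) mod 26 = 8 mod 26 = 8.
Step 3: Convert 8 back to letter: I.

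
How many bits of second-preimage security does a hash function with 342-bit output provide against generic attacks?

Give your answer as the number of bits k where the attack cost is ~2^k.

Step 1: The hash has a 342-bit output.
Step 2: Second-preimage resistance means: given a specific input x, it should be infeasible to find a different y with h(y) = h(x).
With a 342-bit output, a generic search for a second preimage costs about 2^342 evaluations (each trial matches the fixed target with probability 2^-342).
Step 3: Security level = 342 bits.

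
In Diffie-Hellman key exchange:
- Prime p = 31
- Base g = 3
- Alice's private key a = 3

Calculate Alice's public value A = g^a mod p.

Step 1: A = g^a mod p = 3^3 mod 31.
  3^1 mod 31 = 3
  3^2 mod 31 = (3 * 3) mod 31 = 9
  3^3 mod 31 = (9 * 3) mod 31 = 27
Result: A = 27.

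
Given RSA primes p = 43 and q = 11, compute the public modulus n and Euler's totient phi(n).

Step 1: n = p * q = 43 * 11 = 473.
Step 2: phi(n) = (p-1)(q-1) = 42 * 10 = 420.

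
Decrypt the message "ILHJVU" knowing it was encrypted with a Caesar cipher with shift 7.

Step 1: Reverse the shift by subtracting 7 from each letter position.
  I (position 8) -> position (8-7) mod 26 = 1 -> B
  L (position 11) -> position (11-7) mod 26 = 4 -> E
  H (position 7) -> position (7-7) mod 26 = 0 -> A
  J (position 9) -> position (9-7) mod 26 = 2 -> C
  V (position 21) -> position (21-7) mod 26 = 14 -> O
  U (position 20) -> position (20-7) mod 26 = 13 -> N
Decrypted message: BEACON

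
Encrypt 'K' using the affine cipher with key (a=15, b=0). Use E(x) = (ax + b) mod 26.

Step 1: Convert 'K' to number: x = 10.
Step 2: E(10) = (15 * 10 + 0) mod 26 = 150 mod 26 = 20.
Step 3: Convert 20 back to letter: U.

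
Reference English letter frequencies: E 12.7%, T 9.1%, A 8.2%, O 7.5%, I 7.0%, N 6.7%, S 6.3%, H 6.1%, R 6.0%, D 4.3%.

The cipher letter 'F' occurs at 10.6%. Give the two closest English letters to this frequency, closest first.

Step 1: Observed frequency of 'F' is 10.6%.
Step 2: Compute distances to each reference frequency and sort:
  T (9.1%): difference = 1.5% <-- BEST
  E (12.7%): difference = 2.1% <-- RUNNER-UP
  A (8.2%): difference = 2.4%
  O (7.5%): difference = 3.1%
  I (7.0%): difference = 3.6%
Step 3: Most likely is 'T' (9.1%, diff 1.5%); second most likely is 'E' (12.7%, diff 2.1%).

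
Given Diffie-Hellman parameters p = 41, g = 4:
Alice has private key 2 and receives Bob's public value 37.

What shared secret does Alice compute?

Step 1: s = B^a mod p = 37^2 mod 41.
  37^1 mod 41 = 37
  37^2 mod 41 = (37 * 37) mod 41 = 16
Result: shared secret = 16.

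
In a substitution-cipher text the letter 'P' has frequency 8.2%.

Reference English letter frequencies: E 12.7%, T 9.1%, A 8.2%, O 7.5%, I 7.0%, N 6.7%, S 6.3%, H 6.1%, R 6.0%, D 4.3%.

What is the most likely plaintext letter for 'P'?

Step 1: The observed frequency is 8.2%.
Step 2: Compare with English frequencies:
  E: 12.7% (difference: 4.5%)
  T: 9.1% (difference: 0.9%)
  A: 8.2% (difference: 0.0%) <-- closest
  O: 7.5% (difference: 0.7%)
  I: 7.0% (difference: 1.2%)
  N: 6.7% (difference: 1.5%)
  S: 6.3% (difference: 1.9%)
  H: 6.1% (difference: 2.1%)
  R: 6.0% (difference: 2.2%)
  D: 4.3% (difference: 3.9%)
Step 3: 'P' most likely represents 'A' (frequency 8.2%).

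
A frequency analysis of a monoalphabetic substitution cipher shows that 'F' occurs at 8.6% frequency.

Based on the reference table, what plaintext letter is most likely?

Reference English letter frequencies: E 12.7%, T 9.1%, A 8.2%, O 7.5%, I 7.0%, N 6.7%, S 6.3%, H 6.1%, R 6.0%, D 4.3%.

Step 1: The observed frequency is 8.6%.
Step 2: Compare with English frequencies:
  E: 12.7% (difference: 4.1%)
  T: 9.1% (difference: 0.5%)
  A: 8.2% (difference: 0.4%) <-- closest
  O: 7.5% (difference: 1.1%)
  I: 7.0% (difference: 1.6%)
  N: 6.7% (difference: 1.9%)
  S: 6.3% (difference: 2.3%)
  H: 6.1% (difference: 2.5%)
  R: 6.0% (difference: 2.6%)
  D: 4.3% (difference: 4.3%)
Step 3: 'F' most likely represents 'A' (frequency 8.2%).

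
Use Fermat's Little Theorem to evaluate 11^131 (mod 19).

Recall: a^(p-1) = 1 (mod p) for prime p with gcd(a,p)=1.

Step 1: Since 19 is prime, by Fermat's Little Theorem: 11^18 = 1 (mod 19).
Step 2: Reduce exponent: 131 mod 18 = 5.
Step 3: So 11^131 = 11^5 (mod 19).
Step 4: 11^5 mod 19 = 7.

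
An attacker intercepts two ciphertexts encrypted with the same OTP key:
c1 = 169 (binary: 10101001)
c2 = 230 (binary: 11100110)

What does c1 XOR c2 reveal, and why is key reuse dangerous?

Step 1: c1 XOR c2 = (m1 XOR k) XOR (m2 XOR k).
Step 2: By XOR associativity/commutativity: = m1 XOR m2 XOR k XOR k = m1 XOR m2.
Step 3: 10101001 XOR 11100110 = 01001111 = 79.
Step 4: The key cancels out! An attacker learns m1 XOR m2 = 79, revealing the relationship between plaintexts.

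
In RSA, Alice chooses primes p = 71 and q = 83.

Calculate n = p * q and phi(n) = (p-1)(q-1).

Step 1: n = p * q = 71 * 83 = 5893.
Step 2: phi(n) = (p-1)(q-1) = 70 * 82 = 5740.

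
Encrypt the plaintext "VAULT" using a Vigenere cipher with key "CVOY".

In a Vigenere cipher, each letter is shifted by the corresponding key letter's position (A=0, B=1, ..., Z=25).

Step 1: Repeat key to match plaintext length:
  Plaintext: VAULT
  Key:       CVOYC
Step 2: Encrypt each letter:
  V(21) + C(2) = (21+2) mod 26 = 23 = X
  A(0) + V(21) = (0+21) mod 26 = 21 = V
  U(20) + O(14) = (20+14) mod 26 = 8 = I
  L(11) + Y(24) = (11+24) mod 26 = 9 = J
  T(19) + C(2) = (19+2) mod 26 = 21 = V
Ciphertext: XVIJV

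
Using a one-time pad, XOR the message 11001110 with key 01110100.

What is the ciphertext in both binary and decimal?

Step 1: Write out the XOR operation bit by bit:
  Message: 11001110
  Key:     01110100
  XOR:     10111010
Step 2: Convert to decimal: 10111010 = 186.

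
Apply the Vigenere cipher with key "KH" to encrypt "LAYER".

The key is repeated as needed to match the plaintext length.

Step 1: Repeat key to match plaintext length:
  Plaintext: LAYER
  Key:       KHKHK
Step 2: Encrypt each letter:
  L(11) + K(10) = (11+10) mod 26 = 21 = V
  A(0) + H(7) = (0+7) mod 26 = 7 = H
  Y(24) + K(10) = (24+10) mod 26 = 8 = I
  E(4) + H(7) = (4+7) mod 26 = 11 = L
  R(17) + K(10) = (17+10) mod 26 = 1 = B
Ciphertext: VHILB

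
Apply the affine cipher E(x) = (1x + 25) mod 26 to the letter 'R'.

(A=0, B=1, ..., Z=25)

Step 1: Convert 'R' to number: x = 17.
Step 2: E(17) = (1 * 17 + 25) mod 26 = 42 mod 26 = 16.
Step 3: Convert 16 back to letter: Q.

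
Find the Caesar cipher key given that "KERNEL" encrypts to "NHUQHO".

Step 1: Compare first letters: K (position 10) -> N (position 13).
Step 2: Shift = (13 - 10) mod 26 = 3.
The shift value is 3.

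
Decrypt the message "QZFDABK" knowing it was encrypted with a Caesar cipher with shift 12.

Step 1: Reverse the shift by subtracting 12 from each letter position.
  Q (position 16) -> position (16-12) mod 26 = 4 -> E
  Z (position 25) -> position (25-12) mod 26 = 13 -> N
  F (position 5) -> position (5-12) mod 26 = 19 -> T
  D (position 3) -> position (3-12) mod 26 = 17 -> R
  A (position 0) -> position (0-12) mod 26 = 14 -> O
  B (position 1) -> position (1-12) mod 26 = 15 -> P
  K (position 10) -> position (10-12) mod 26 = 24 -> Y
Decrypted message: ENTROPY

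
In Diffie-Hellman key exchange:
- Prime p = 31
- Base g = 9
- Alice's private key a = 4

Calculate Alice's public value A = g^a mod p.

Step 1: A = g^a mod p = 9^4 mod 31.
  9^1 mod 31 = 9
  9^2 mod 31 = (9 * 9) mod 31 = 19
  9^3 mod 31 = (19 * 9) mod 31 = 16
  9^4 mod 31 = (16 * 9) mod 31 = 20
Result: A = 20.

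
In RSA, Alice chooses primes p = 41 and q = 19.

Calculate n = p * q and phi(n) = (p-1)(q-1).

Step 1: n = p * q = 41 * 19 = 779.
Step 2: phi(n) = (p-1)(q-1) = 40 * 18 = 720.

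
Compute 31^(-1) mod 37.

Step 1: We need x such that 31 * x = 1 (mod 37).
Step 2: Using the extended Euclidean algorithm or trial:
  31 * 6 = 186 = 5 * 37 + 1.
Step 3: Since 186 mod 37 = 1, the inverse is x = 6.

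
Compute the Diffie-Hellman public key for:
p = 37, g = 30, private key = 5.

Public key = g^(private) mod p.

Step 1: A = g^a mod p = 30^5 mod 37.
  30^1 mod 37 = 30
  30^2 mod 37 = (30 * 30) mod 37 = 12
  30^3 mod 37 = (12 * 30) mod 37 = 27
  30^4 mod 37 = (27 * 30) mod 37 = 33
  30^5 mod 37 = (33 * 30) mod 37 = 28
Result: A = 28.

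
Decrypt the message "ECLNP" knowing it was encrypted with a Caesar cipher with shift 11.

Step 1: Reverse the shift by subtracting 11 from each letter position.
  E (position 4) -> position (4-11) mod 26 = 19 -> T
  C (position 2) -> position (2-11) mod 26 = 17 -> R
  L (position 11) -> position (11-11) mod 26 = 0 -> A
  N (position 13) -> position (13-11) mod 26 = 2 -> C
  P (position 15) -> position (15-11) mod 26 = 4 -> E
Decrypted message: TRACE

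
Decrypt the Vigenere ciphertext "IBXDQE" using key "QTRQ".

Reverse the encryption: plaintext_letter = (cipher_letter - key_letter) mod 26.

Step 1: Extend key: QTRQQT
Step 2: Decrypt each letter (c - k) mod 26:
  I(8) - Q(16) = (8-16) mod 26 = 18 = S
  B(1) - T(19) = (1-19) mod 26 = 8 = I
  X(23) - R(17) = (23-17) mod 26 = 6 = G
  D(3) - Q(16) = (3-16) mod 26 = 13 = N
  Q(16) - Q(16) = (16-16) mod 26 = 0 = A
  E(4) - T(19) = (4-19) mod 26 = 11 = L
Plaintext: SIGNAL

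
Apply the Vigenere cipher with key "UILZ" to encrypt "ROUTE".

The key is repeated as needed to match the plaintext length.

Step 1: Repeat key to match plaintext length:
  Plaintext: ROUTE
  Key:       UILZU
Step 2: Encrypt each letter:
  R(17) + U(20) = (17+20) mod 26 = 11 = L
  O(14) + I(8) = (14+8) mod 26 = 22 = W
  U(20) + L(11) = (20+11) mod 26 = 5 = F
  T(19) + Z(25) = (19+25) mod 26 = 18 = S
  E(4) + U(20) = (4+20) mod 26 = 24 = Y
Ciphertext: LWFSY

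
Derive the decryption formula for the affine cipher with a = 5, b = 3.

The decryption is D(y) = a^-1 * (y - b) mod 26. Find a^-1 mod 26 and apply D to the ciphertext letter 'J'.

Step 1: Find a^-1, the modular inverse of 5 mod 26.
Step 2: We need 5 * a^-1 = 1 (mod 26).
Step 3: 5 * 21 = 105 = 4 * 26 + 1, so a^-1 = 21.
Step 4: D(y) = 21(y - 3) mod 26.
Step 5: Apply to 'J' (y = 9): D(9) = 21 * (9 - 3) mod 26 = 21 * 6 mod 26 = 22 -> 'W'.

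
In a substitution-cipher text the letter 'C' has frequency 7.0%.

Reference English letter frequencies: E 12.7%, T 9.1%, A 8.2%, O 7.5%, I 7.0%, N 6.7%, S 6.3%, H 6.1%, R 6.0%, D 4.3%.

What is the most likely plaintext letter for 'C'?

Step 1: The observed frequency is 7.0%.
Step 2: Compare with English frequencies:
  E: 12.7% (difference: 5.7%)
  T: 9.1% (difference: 2.1%)
  A: 8.2% (difference: 1.2%)
  O: 7.5% (difference: 0.5%)
  I: 7.0% (difference: 0.0%) <-- closest
  N: 6.7% (difference: 0.3%)
  S: 6.3% (difference: 0.7%)
  H: 6.1% (difference: 0.9%)
  R: 6.0% (difference: 1.0%)
  D: 4.3% (difference: 2.7%)
Step 3: 'C' most likely represents 'I' (frequency 7.0%).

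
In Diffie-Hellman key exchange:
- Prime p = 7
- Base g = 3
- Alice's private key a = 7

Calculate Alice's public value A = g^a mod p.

Step 1: A = g^a mod p = 3^7 mod 7.
  3^1 mod 7 = 3
  3^2 mod 7 = (3 * 3) mod 7 = 2
  3^3 mod 7 = (2 * 3) mod 7 = 6
  3^4 mod 7 = (6 * 3) mod 7 = 4
  3^5 mod 7 = (4 * 3) mod 7 = 5
  3^6 mod 7 = (5 * 3) mod 7 = 1
  3^7 mod 7 = (1 * 3) mod 7 = 3
Result: A = 3.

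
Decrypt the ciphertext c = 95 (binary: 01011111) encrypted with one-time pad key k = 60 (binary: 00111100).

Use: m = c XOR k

Step 1: XOR ciphertext with key:
  Ciphertext: 01011111
  Key:        00111100
  XOR:        01100011
Step 2: Plaintext = 01100011 = 99 in decimal.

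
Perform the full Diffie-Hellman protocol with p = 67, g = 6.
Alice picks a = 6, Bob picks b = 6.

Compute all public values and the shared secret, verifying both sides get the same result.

Step 1: A = g^a mod p = 6^6 mod 67 = 24.
Step 2: B = g^b mod p = 6^6 mod 67 = 24.
Step 3: Alice computes s = B^a mod p = 24^6 mod 67 = 15.
Step 4: Bob computes s = A^b mod p = 24^6 mod 67 = 15.
Both sides agree: shared secret = 15.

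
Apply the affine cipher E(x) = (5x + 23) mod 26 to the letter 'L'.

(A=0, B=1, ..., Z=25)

Step 1: Convert 'L' to number: x = 11.
Step 2: E(11) = (5 * 11 + 23) mod 26 = 78 mod 26 = 0.
Step 3: Convert 0 back to letter: A.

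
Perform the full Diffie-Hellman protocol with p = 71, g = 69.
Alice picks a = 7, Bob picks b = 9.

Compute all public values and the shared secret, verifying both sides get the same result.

Step 1: A = g^a mod p = 69^7 mod 71 = 14.
Step 2: B = g^b mod p = 69^9 mod 71 = 56.
Step 3: Alice computes s = B^a mod p = 56^7 mod 71 = 66.
Step 4: Bob computes s = A^b mod p = 14^9 mod 71 = 66.
Both sides agree: shared secret = 66.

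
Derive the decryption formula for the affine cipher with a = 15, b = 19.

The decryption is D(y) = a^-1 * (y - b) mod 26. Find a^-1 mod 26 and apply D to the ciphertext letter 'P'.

Step 1: Find a^-1, the modular inverse of 15 mod 26.
Step 2: We need 15 * a^-1 = 1 (mod 26).
Step 3: 15 * 7 = 105 = 4 * 26 + 1, so a^-1 = 7.
Step 4: D(y) = 7(y - 19) mod 26.
Step 5: Apply to 'P' (y = 15): D(15) = 7 * (15 - 19) mod 26 = 7 * -4 mod 26 = 24 -> 'Y'.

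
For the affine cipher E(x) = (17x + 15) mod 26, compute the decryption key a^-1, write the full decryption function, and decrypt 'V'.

Step 1: Find a^-1, the modular inverse of 17 mod 26.
Step 2: We need 17 * a^-1 = 1 (mod 26).
Step 3: 17 * 23 = 391 = 15 * 26 + 1, so a^-1 = 23.
Step 4: D(y) = 23(y - 15) mod 26.
Step 5: Apply to 'V' (y = 21): D(21) = 23 * (21 - 15) mod 26 = 23 * 6 mod 26 = 8 -> 'I'.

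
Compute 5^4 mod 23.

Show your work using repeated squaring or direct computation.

Step 1: Compute 5^4 mod 23 step by step, reducing modulo 23 at each step.
  5^1 mod 23 = 5
  5^2 mod 23 = (5 * 5) mod 23 = 2
  5^3 mod 23 = (2 * 5) mod 23 = 10
  5^4 mod 23 = (10 * 5) mod 23 = 4
Step 2: Result = 4.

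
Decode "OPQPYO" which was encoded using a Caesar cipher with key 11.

Step 1: Reverse the shift by subtracting 11 from each letter position.
  O (position 14) -> position (14-11) mod 26 = 3 -> D
  P (position 15) -> position (15-11) mod 26 = 4 -> E
  Q (position 16) -> position (16-11) mod 26 = 5 -> F
  P (position 15) -> position (15-11) mod 26 = 4 -> E
  Y (position 24) -> position (24-11) mod 26 = 13 -> N
  O (position 14) -> position (14-11) mod 26 = 3 -> D
Decrypted message: DEFEND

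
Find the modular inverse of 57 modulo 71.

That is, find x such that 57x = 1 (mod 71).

Step 1: We need x such that 57 * x = 1 (mod 71).
Step 2: Using the extended Euclidean algorithm or trial:
  57 * 5 = 285 = 4 * 71 + 1.
Step 3: Since 285 mod 71 = 1, the inverse is x = 5.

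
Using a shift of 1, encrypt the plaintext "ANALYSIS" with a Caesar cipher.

Step 1: For each letter, shift forward by 1 positions (mod 26).
  A (position 0) -> position (0+1) mod 26 = 1 -> B
  N (position 13) -> position (13+1) mod 26 = 14 -> O
  A (position 0) -> position (0+1) mod 26 = 1 -> B
  L (position 11) -> position (11+1) mod 26 = 12 -> M
  Y (position 24) -> position (24+1) mod 26 = 25 -> Z
  S (position 18) -> position (18+1) mod 26 = 19 -> T
  I (position 8) -> position (8+1) mod 26 = 9 -> J
  S (position 18) -> position (18+1) mod 26 = 19 -> T
Result: BOBMZTJT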